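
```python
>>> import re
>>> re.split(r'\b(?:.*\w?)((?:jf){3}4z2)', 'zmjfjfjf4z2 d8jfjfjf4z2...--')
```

This matches a word boundary (`\b`, zero-width); then zero or more of any character, then optionally a word character (non-capturing group); then the literal 'jf' repeated 3 times, then the literal '4z2' (captured).
Because the pattern has a capturing group, `split` also inserts each captured text between the pieces.

['', 'jfjfjf4z2', '...--']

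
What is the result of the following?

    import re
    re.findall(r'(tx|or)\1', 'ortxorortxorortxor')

['or', 'or']

The backreference `\1` re-matches whatever the first group consumed, character for character.
Because there's exactly one group, `findall` drops the full match and keeps group 1 from each hit.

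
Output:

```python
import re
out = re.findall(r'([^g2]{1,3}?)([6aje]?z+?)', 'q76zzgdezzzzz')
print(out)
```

[('q7', '6z'), ('d', 'ez'), ('z', 'z'), ('z', 'z')]

The pattern matches 1 to 3 of any character except [g2] (lazy) (captured); then optionally one of [6aje], then one or more of a literal 'z' (lazy) (captured).
A `+?`/`*?`/`{m,n}?` starts at its minimum and grows only as far as needed for what follows to match.
Matches: at [0:4] match 'q76z', groups = ('q7', '6z'); at [6:9] match 'dez', groups = ('d', 'ez'); at [9:11] match 'zz', groups = ('z', 'z'); at [11:13] match 'zz', groups = ('z', 'z').
2 groups means each result is a tuple of 2 captured strings — 4 here.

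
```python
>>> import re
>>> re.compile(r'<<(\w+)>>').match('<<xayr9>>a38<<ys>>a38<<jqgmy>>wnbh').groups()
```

('xayr9',)

`re.match` won't scan ahead — the pattern has to work from the very first character.
The match spans [0:9] → '<<xayr9>>'.
Captured: group 1 = 'xayr9'.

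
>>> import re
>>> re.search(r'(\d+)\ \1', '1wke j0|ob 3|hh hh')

`\1` has to match the exact text group 1 already captured.
Here the pattern never matches, so the call returns None.

None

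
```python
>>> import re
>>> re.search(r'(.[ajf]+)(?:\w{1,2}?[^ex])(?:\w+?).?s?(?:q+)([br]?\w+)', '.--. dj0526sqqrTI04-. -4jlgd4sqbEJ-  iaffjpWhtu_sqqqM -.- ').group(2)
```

'rTI04'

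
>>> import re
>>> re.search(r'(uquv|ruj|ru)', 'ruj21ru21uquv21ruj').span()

(0, 3)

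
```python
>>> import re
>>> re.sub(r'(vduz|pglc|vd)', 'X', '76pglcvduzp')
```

Alternation tries branches left to right and keeps the first one that lets the overall match succeed at that position.
Matches: at [2:6] → 'pglc'; at [6:10] → 'vduz'.
Every occurrence is swapped for 'X'.

'76XXp'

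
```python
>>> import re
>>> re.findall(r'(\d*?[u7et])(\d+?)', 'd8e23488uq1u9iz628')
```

[('8e', '2'), ('1u', '9')]

A non-greedy quantifier consumes as few characters as it can — just enough that the remainder of the pattern still matches from where it stops; whatever follows it matches normally.
With 2 capturing groups, `findall` returns a 2-tuple per match.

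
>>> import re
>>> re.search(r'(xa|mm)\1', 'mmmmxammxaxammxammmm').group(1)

'mm'

`\1` has to match the exact text group 1 already captured.
`search` walks the string left to right and returns the first match it finds.
The match spans [0:4] → 'mmmm'.
Captured: group 1 = 'mm'.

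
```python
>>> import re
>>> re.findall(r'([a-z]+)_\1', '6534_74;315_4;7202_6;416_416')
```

[]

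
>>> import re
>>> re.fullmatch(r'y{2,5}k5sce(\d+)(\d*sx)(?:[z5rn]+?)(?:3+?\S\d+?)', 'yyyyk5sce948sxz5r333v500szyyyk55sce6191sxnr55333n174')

None

This matches 2 to 5 of the literal 'y', then the literal 'k5s', then the literal 'ce'; then one or more of a digit (captured); then zero or more of a digit, then the literal 'sx' (captured); then one or more of one of [z5rn] (lazy) (non-capturing group); then one or more of a literal '3' (lazy), then a non-whitespace character, then one or more of a digit (lazy) (non-capturing group).
`re.fullmatch` requires the pattern to consume the entire string.
Here the string isn't matched end-to-end, so the call returns None.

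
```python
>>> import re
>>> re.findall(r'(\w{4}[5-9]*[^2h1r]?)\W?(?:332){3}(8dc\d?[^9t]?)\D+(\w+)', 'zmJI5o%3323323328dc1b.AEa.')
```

This matches exactly 4 of a word character, then zero or more of a character in [5-9], then optionally any character except [2h1r] (captured); then optionally a non-word character, then the literal '332' repeated 3 times; then the literal '8dc', then optionally a digit, then optionally any character except [9t] (captured); then one or more of a non-digit; then one or more of a word character (captured).
3 groups means the one result is a tuple of 3 captured strings — 1 here.

[('zmJI5o', '8dc1b', 'a')]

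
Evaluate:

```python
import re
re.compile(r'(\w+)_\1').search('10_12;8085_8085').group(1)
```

After group 1 captures some text, `\1` only succeeds where that same text appears again.
`re.search` tries every starting position until one works.
The match spans [6:15] → '8085_8085'.
Captured: group 1 = '8085'.

'8085'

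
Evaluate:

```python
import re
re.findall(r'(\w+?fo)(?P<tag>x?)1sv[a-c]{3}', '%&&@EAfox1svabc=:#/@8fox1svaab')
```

The pattern matches one or more of a word character (lazy), then the literal 'fo' (captured); then optionally a literal 'x' (captured as 'tag'); then the literal '1sv', then exactly 3 of a character in [a-c].
`findall` packs the 2 group values into a tuple for every match.

[('EAfo', 'x'), ('8fo', 'x')]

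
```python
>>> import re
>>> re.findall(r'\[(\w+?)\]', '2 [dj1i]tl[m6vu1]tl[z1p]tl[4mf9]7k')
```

['dj1i', 'm6vu1', 'z1p', '4mf9']

Scanning left to right: at [2:8] match '[dj1i]', group 1 = 'dj1i'; at [10:17] match '[m6vu1]', group 1 = 'm6vu1'; at [19:24] match '[z1p]', group 1 = 'z1p'; at [26:32] match '[4mf9]', group 1 = '4mf9'.
With a single group, `findall` returns only what that group captured — 4 items.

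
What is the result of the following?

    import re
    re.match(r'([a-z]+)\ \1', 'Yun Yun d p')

None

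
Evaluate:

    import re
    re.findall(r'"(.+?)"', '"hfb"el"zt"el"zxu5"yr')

`findall` collects group 1 from each match (3 total).

['hfb', 'zt', 'zxu5']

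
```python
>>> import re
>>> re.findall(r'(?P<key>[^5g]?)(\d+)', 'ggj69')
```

[('j', '69')]

The pattern matches optionally any character except [5g] (captured as 'key'); then one or more of a digit (captured).
Scanning left to right: at [2:5] match 'j69', groups = ('j', '69').
With 2 capturing groups, `findall` returns a 2-tuple per match.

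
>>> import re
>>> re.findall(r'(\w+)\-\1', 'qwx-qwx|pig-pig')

['qwx', 'pig']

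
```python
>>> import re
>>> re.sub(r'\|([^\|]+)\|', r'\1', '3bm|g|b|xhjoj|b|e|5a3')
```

Matches: at [3:6] → '|g|'; at [7:14] → '|xhjoj|'; at [15:18] → '|e|'.
Each match is replaced using the text its own group 1 captured.

'3bmgbxhjojbe5a3'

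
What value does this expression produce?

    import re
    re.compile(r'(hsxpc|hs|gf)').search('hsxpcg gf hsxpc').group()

'hsxpc'

Alternation isn't longest-match — the leftmost alternative that fits at this position is chosen.
The match spans [0:5] → 'hsxpc'.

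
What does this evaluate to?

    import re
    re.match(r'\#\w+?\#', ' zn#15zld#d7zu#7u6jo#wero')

None

`re.match` won't scan ahead — the pattern has to work from the very first character.
Here the string doesn't start with a match, so the call returns None.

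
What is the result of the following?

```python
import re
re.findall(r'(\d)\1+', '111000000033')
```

['1', '0', '3']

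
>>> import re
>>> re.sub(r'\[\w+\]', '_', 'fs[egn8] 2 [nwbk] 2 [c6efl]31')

'fs_ 2 _ 2 _31'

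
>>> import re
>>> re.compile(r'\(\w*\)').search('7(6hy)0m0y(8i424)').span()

(1, 6)

The match spans [1:6] → '(6hy)'.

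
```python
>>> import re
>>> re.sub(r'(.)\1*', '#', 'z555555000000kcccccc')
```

'#####'

`\1` has to match the exact text group 1 already captured.
Every occurrence is swapped for '#'.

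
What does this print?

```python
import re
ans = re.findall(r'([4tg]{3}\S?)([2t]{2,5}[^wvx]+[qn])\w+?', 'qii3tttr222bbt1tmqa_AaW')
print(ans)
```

Pattern: exactly 3 of one of [4tg], then optionally a non-whitespace character (captured); then 2 to 5 of one of [2t], then one or more of any character except [wvx], then one of [qn] (captured); then one or more of a word character (lazy).
Scanning left to right: at [4:19] match 'tttr222bbt1tmqa', groups = ('tttr', '222bbt1tmq').
2 groups means the one result is a tuple of 2 captured strings — 1 here.

[('tttr', '222bbt1tmq')]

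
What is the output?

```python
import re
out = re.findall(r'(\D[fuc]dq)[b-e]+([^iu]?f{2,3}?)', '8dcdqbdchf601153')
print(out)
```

[]

The pattern matches a non-digit, then one of [fuc], then the literal 'dq' (captured); then one or more of a character in [b-e]; then optionally any character except [iu], then 2 to 3 of the literal 'f' (lazy) (captured).
2 groups means each result is a tuple of 2 captured strings — 0 here.
Nothing in the string satisfies the pattern, so the list is empty.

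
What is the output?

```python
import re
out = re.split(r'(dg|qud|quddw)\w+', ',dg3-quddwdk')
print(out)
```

Alternation tries branches left to right and keeps the first one that lets the overall match succeed at that position.
Because the pattern has a capturing group, `split` also inserts each captured text between the pieces.

[',', 'dg', '-', 'qud', '']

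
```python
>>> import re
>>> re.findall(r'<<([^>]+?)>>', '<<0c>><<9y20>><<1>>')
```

['0c', '9y20', '1']

Scanning left to right: at [0:6] match '<<0c>>', group 1 = '0c'; at [6:14] match '<<9y20>>', group 1 = '9y20'; at [14:19] match '<<1>>', group 1 = '1'.
With a single group, `findall` returns only what that group captured — 3 items.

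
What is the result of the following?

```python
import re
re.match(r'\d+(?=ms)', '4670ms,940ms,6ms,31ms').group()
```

'4670'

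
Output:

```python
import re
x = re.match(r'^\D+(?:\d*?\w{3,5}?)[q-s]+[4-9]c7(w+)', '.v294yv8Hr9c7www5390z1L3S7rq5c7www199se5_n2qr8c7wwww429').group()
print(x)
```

.v294yv8Hr9c7www

`re.match` won't scan ahead — the pattern has to work from the very first character.
The match spans [0:16] → '.v294yv8Hr9c7www'.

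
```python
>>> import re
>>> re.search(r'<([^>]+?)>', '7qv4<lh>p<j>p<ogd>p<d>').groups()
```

`re.search` scans for the first position where the pattern succeeds.
The match spans [4:8] → '<lh>'.
Captured: group 1 = 'lh'.

('lh',)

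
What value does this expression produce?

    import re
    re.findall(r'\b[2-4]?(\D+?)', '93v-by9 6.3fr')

['-', 'b', ' ', '.', 'f']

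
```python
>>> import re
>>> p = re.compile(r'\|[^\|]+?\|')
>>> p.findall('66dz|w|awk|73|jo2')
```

['|w|', '|73|']

Scanning left to right: at [4:7] → '|w|'; at [10:14] → '|73|'.
No capturing groups, so `findall` returns the 2 full match strings.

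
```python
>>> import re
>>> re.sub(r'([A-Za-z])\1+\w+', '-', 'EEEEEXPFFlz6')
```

'-'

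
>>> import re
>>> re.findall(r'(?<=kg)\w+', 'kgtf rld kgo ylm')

['tf', 'o']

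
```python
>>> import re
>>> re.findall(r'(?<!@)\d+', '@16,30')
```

['6', '30']

`(?!…)`/`(?<!…)` only lets a position through if the neighbouring text does NOT match; no characters are consumed.
Matches: at [2:3] → '6'; at [4:6] → '30'.
`findall` yields the raw match text (2 of them) because the pattern has no groups.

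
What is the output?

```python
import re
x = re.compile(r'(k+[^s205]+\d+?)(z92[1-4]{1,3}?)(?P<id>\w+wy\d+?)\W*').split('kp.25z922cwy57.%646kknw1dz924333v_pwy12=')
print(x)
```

['', 'kp.25', 'z922', 'cwy5', '7.%646kknw1dz924333v_pwy12=']

This matches one or more of the literal 'k', then one or more of any character except [s205], then one or more of a digit (lazy) (captured); then the literal 'z92', then 1 to 3 of a character in [1-4] (lazy) (captured); then one or more of a word character, then the literal 'wy', then one or more of a digit (lazy) (captured as 'id'); then zero or more of a non-word character.
Matches to split on: at [0:13] → 'kp.25z922cwy5'.
The group in the pattern means `split` returns the separators' captures alongside the pieces.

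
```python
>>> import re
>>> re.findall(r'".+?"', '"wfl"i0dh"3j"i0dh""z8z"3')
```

Scanning left to right: at [0:5] → '"wfl"'; at [9:13] → '"3j"'; at [17:23] → '""z8z"'.
`findall` yields the raw match text (3 of them) because the pattern has no groups.

['"wfl"', '"3j"', '""z8z"']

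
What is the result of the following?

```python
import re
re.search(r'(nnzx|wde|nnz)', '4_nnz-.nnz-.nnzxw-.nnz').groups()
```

('nnz',)

The match spans [2:5] → 'nnz'.
Captured: group 1 = 'nnz'.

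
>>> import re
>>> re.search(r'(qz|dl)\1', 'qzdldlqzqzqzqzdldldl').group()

A backreference is literal: `\1` must see the identical characters the first group matched.
`search` walks the string left to right and returns the first match it finds.
The match spans [2:6] → 'dldl'.
Captured: group 1 = 'dl'.

'dldl'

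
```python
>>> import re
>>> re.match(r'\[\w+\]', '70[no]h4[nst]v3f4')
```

None

`re.match` only tries the pattern at the start of the string.
Here the string doesn't start with a match, so the call returns None.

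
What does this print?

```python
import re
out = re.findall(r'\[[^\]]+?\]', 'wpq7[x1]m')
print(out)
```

Walking the string: at [4:8] → '[x1]'.
Since nothing is captured, `findall` lists the 1 matched substring directly.

['[x1]']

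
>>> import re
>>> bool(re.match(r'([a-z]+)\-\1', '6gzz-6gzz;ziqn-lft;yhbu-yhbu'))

`\1` is not a pattern — it's the concrete string captured by group 1, re-applied verbatim.
`match` is anchored at position 0; if the pattern doesn't fit there, it returns None.
Here position 0 doesn't satisfy it, so the call returns None, and `bool(None)` is False.

False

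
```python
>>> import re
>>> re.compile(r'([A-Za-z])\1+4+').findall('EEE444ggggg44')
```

`\1` has to match the exact text group 1 already captured.
Matches: at [0:6] match 'EEE444', group 1 = 'E'; at [6:13] match 'ggggg44', group 1 = 'g'.
Because there's exactly one group, `findall` drops the full match and keeps group 1 from each hit.

['E', 'g']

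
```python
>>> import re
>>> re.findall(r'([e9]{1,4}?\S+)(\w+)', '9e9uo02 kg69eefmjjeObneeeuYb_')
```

[('9e9uo0', '2'), ('9eefmjjeObneeeuYb', '_')]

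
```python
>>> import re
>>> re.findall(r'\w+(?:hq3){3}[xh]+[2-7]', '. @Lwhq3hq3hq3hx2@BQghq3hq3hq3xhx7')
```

This matches one or more of a word character; then the literal 'hq3' repeated 3 times, then one or more of one of [xh], then a character in [2-7].
Matches: at [3:17] → 'Lwhq3hq3hq3hx2'; at [18:34] → 'BQghq3hq3hq3xhx7'.
No capturing groups, so `findall` returns the 2 full match strings.

['Lwhq3hq3hq3hx2', 'BQghq3hq3hq3xhx7']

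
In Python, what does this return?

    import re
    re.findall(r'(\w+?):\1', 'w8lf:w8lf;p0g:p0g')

['w8lf', 'p0g']

The backreference `\1` re-matches whatever the first group consumed, character for character.
Scanning left to right: at [0:9] match 'w8lf:w8lf', group 1 = 'w8lf'; at [10:17] match 'p0g:p0g', group 1 = 'p0g'.
One capturing group, so `findall` returns just the captured substring from each match — 2 in all.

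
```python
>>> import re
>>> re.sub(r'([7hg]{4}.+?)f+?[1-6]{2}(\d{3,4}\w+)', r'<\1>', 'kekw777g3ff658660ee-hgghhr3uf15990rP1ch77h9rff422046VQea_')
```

'kekw<777g3>-<hgghhr3u>'

The pattern matches exactly 4 of one of [7hg], then one or more of any character (lazy) (captured); then one or more of the literal 'f' (lazy), then exactly 2 of a character in [1-6]; then 3 to 4 of a digit, then one or more of a word character (captured).
Matches: at [4:19] → '777g3ff658660ee'; at [20:57] → 'hgghhr3uf15990rP1ch77h9rff422046VQea_'.
The replacement refers to a captured group, so each match is rewritten using its own captured text.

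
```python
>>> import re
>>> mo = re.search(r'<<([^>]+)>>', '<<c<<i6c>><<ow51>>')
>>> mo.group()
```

'<<c<<i6c>>'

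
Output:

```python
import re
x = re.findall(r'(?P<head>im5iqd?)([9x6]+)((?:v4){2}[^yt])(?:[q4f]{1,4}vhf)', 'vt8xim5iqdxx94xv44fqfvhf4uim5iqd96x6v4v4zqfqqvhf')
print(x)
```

[('im5iqd', '96x6', 'v4v4z')]

With 3 capturing groups, `findall` returns a 3-tuple per match.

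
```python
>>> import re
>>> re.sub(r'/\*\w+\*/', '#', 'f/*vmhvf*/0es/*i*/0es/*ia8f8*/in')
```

'f#0es#0es#in'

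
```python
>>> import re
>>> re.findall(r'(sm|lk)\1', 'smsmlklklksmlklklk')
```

['sm', 'lk', 'lk']

After group 1 captures some text, `\1` only succeeds where that same text appears again.
Because there's exactly one group, `findall` drops the full match and keeps group 1 from each hit.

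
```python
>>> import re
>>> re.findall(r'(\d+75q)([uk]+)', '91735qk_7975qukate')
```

[('7975q', 'uk')]

The pattern matches one or more of a digit, then the literal '75q' (captured); then one or more of one of [uk] (captured).
Scanning left to right: at [8:15] match '7975quk', groups = ('7975q', 'uk').
2 groups means the one result is a tuple of 2 captured strings — 1 here.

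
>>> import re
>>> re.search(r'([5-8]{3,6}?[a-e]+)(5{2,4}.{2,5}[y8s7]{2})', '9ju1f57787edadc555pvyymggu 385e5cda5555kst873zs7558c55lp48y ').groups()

The match spans [5:22] → '57787edadc555pvyy'.
Captured: group 1 = '57787edadc', group 2 = '555pvyy'.

('57787edadc', '555pvyy')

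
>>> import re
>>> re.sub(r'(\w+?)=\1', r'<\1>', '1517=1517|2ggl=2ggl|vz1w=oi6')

The backreference `\1` re-matches whatever the first group consumed, character for character.
Each match is replaced using the text its own group 1 captured.

'<1517>|<2ggl>|vz1w=oi6'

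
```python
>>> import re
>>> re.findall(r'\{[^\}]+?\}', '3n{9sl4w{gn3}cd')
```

['{9sl4w{gn3}']

Scanning left to right: at [2:13] → '{9sl4w{gn3}'.
`findall` yields the raw match text (1 of them) because the pattern has no groups.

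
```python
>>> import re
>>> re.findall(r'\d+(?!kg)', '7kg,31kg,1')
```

The negative lookaround is zero-width — it rules out positions where the adjacent text would match, without consuming anything.
With no groups in the pattern, `findall` gives back each whole match — 2 here.

['3', '1']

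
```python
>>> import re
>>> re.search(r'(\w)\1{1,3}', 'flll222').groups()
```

A backreference is literal: `\1` must see the identical characters the first group matched.
Unlike `match`, `search` isn't anchored — it looks for the pattern anywhere in the string.
The match spans [1:4] → 'lll'.
Captured: group 1 = 'l'.

('l',)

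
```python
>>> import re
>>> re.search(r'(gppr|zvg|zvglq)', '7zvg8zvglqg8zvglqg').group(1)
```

'zvg'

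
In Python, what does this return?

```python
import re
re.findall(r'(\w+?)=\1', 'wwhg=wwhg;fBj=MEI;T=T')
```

['wwhg', 'T']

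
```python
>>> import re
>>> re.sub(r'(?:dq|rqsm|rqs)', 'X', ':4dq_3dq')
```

':4X_3X'

Every occurrence is swapped for 'X'.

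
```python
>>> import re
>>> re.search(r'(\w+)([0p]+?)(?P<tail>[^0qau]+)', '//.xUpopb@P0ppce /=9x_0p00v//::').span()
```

(3, 11)

The match spans [3:11] → 'xUpopb@P'.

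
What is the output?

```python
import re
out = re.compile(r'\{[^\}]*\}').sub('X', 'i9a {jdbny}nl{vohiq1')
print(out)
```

Matches: at [4:11] → '{jdbny}'.
`sub` substitutes 'X' at each match site.

i9a Xnl{vohiq1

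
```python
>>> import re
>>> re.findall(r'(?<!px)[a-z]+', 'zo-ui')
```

A negative assertion filters positions out without eating any characters.
Matches: at [0:2] → 'zo'; at [3:5] → 'ui'.
No capturing groups, so `findall` returns the 2 full match strings.

['zo', 'ui']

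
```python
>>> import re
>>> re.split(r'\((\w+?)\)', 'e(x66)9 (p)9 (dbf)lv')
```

['e', 'x66', '9 ', 'p', '9 ', 'dbf', 'lv']

With a capturing group present, the delimiter's captured portion is kept in the result list.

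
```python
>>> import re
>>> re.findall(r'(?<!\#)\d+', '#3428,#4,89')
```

['428', '89']

`(?!…)`/`(?<!…)` only lets a position through if the neighbouring text does NOT match; no characters are consumed.
Scanning left to right: at [2:5] → '428'; at [9:11] → '89'.
With no groups in the pattern, `findall` gives back each whole match — 2 here.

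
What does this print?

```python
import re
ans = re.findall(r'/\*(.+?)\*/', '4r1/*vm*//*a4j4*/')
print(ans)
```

['vm', 'a4j4']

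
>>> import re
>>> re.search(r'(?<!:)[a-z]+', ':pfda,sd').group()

'fda'

Because the assertion is negative and zero-width, positions next to the forbidden text are skipped.
`search` walks the string left to right and returns the first match it finds.
The match spans [2:5] → 'fda'.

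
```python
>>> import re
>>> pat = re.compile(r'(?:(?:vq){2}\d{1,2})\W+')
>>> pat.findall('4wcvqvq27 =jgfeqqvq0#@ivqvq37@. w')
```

['vqvq27 =', 'vqvq37@. ']

This matches the literal 'vq' repeated 2 times, then 1 to 2 of a digit (non-capturing group); then one or more of a non-word character.
Scanning left to right: at [3:11] → 'vqvq27 ='; at [23:32] → 'vqvq37@. '.
With no groups in the pattern, `findall` gives back each whole match — 2 here.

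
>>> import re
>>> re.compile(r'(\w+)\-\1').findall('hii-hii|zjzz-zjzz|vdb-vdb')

['hii', 'zjzz', 'vdb']

After group 1 captures some text, `\1` only succeeds where that same text appears again.
With a single group, `findall` returns only what that group captured — 3 items.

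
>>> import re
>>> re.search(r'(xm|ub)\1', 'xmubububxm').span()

(2, 6)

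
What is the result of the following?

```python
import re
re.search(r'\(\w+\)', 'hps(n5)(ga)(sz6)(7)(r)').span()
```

The match spans [3:7] → '(n5)'.

(3, 7)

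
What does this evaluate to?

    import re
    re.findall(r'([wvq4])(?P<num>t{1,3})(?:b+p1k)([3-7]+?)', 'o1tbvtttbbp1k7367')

[('v', 'ttt', '7')]

With 3 capturing groups, `findall` returns a 3-tuple per match.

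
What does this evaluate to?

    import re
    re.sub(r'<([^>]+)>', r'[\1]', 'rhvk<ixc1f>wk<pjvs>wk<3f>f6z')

'rhvk[ixc1f]wk[pjvs]wk[3f]f6z'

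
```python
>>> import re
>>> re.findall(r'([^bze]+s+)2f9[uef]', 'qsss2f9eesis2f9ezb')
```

['qsss', 'sis']

This matches one or more of any character except [bze], then one or more of a literal 's' (captured); then the literal '2f9', then one of [uef].
Matches: at [0:8] match 'qsss2f9e', group 1 = 'qsss'; at [9:16] match 'sis2f9e', group 1 = 'sis'.
With a single group, `findall` returns only what that group captured — 2 items.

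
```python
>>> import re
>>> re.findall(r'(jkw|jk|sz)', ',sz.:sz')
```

['sz', 'sz']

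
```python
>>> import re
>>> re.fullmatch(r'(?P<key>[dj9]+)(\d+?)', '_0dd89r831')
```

None

This matches one or more of one of [dj9] (captured as 'key'); then one or more of a digit (lazy) (captured).
`re.fullmatch` is like wrapping the pattern in `^…$` (in single-line mode).
Here the string isn't matched end-to-end, so the call returns None.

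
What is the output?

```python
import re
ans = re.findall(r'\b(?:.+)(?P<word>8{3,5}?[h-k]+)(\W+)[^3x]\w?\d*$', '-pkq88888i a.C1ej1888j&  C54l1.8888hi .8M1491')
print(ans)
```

This matches a word boundary (`\b`, zero-width); then one or more of any character (non-capturing group); then 3 to 5 of a literal '8' (lazy), then one or more of a character in [h-k] (captured as 'word'); then one or more of a non-word character (captured); then any character except [3x], then optionally a word character, then zero or more of a digit; then anchored at the end.
2 groups means the one result is a tuple of 2 captured strings — 1 here.

[('888hi', ' .')]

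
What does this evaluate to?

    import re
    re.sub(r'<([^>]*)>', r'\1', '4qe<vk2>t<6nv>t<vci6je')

'4qevk2t6nvt<vci6je'

Each match is replaced using the text its own group 1 captured.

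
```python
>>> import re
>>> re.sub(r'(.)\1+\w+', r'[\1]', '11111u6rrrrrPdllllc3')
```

`\1` is not a pattern — it's the concrete string captured by group 1, re-applied verbatim.
Matches: at [0:20] → '11111u6rrrrrPdllllc3'.
`\1` in the replacement pulls in group 1's text for each match.

'[1]'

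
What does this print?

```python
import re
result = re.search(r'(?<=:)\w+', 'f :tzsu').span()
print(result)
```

The lookaround is zero-width — it requires the adjacent text to match without consuming it, so the asserted text isn't part of the match.
`re.search` scans for the first position where the pattern succeeds.
The match spans [3:7] → 'tzsu'.

(3, 7)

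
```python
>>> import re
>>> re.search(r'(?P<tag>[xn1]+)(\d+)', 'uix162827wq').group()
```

'x162827'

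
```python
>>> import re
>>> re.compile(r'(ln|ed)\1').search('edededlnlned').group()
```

After group 1 captures some text, `\1` only succeeds where that same text appears again.
The match spans [0:4] → 'eded'.

'eded'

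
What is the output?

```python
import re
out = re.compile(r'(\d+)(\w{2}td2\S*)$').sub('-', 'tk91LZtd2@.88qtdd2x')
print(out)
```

Pattern: one or more of a digit (captured); then exactly 2 of a word character, then the literal 'td2', then zero or more of a non-whitespace character (captured); then anchored at the end.
`sub` substitutes '-' at each match site.

tk-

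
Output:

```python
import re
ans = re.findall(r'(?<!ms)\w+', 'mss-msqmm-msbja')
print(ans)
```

['mss', 'msqmm', 'msbja']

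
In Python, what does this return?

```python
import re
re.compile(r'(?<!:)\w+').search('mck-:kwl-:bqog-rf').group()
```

'mck'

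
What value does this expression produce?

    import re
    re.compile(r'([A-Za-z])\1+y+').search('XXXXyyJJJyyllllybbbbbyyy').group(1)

The match spans [0:6] → 'XXXXyy'.
Captured: group 1 = 'X'.

'X'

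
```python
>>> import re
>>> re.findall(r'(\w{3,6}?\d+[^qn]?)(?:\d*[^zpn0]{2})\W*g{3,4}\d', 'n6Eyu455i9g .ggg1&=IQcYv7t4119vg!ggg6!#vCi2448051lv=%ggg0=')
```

['n6Eyu455i', 'IQcYv7t', 'vCi2448051l']

Pattern: 3 to 6 of a word character (lazy), then one or more of a digit, then optionally any character except [qn] (captured); then zero or more of a digit, then exactly 2 of any character except [zpn0] (non-capturing group); then zero or more of a non-word character, then 3 to 4 of a literal 'g', then a digit.
Scanning left to right: at [0:17] match 'n6Eyu455i9g .ggg1', group 1 = 'n6Eyu455i'; at [19:37] match 'IQcYv7t4119vg!ggg6', group 1 = 'IQcYv7t'; at [39:57] match 'vCi2448051lv=%ggg0', group 1 = 'vCi2448051l'.
`findall` collects group 1 from each match (3 total).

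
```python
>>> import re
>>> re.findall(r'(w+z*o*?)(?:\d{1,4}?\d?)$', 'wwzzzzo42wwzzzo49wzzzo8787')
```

The pattern matches one or more of a literal 'w', then zero or more of a literal 'z', then zero or more of the literal 'o' (lazy) (captured); then 1 to 4 of a digit (lazy), then optionally a digit (non-capturing group); then anchored at the end.
Walking the string: at [17:26] match 'wzzzo8787', group 1 = 'wzzzo'.
Because there's exactly one group, `findall` drops the full match and keeps group 1 from the one hit.

['wzzzo']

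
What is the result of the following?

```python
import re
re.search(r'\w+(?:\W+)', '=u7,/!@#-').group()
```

'u7,/!@#-'

Pattern: one or more of a word character; then one or more of a non-word character (non-capturing group).
The match spans [1:9] → 'u7,/!@#-'.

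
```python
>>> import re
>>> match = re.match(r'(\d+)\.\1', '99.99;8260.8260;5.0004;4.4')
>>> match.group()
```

`match` is anchored at position 0; if the pattern doesn't fit there, it returns None.
The match spans [0:5] → '99.99'.

'99.99'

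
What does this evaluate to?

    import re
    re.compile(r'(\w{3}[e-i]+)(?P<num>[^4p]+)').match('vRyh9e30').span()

Pattern: exactly 3 of a word character, then one or more of a character in [e-i] (captured); then one or more of any character except [4p] (captured as 'num').
`match` is anchored at position 0; if the pattern doesn't fit there, it returns None.
The match spans [0:8] → 'vRyh9e30'.
Captured: group 1 = 'vRyh', group 2 = '9e30'.

(0, 8)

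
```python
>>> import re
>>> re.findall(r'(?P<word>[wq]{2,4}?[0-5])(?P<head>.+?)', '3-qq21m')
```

A non-greedy quantifier consumes as few characters as it can — just enough that the remainder of the pattern still matches from where it stops; whatever follows it matches normally.
With 2 capturing groups, `findall` returns a 2-tuple per match.

[('qq2', '1')]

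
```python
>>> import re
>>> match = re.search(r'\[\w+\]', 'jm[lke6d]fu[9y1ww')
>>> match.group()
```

The match spans [2:9] → '[lke6d]'.

'[lke6d]'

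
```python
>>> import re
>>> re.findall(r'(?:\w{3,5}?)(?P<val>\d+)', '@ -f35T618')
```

['618']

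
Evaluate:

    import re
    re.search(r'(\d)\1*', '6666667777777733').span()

(0, 6)

A backreference is literal: `\1` must see the identical characters the first group matched.
The match spans [0:6] → '666666'.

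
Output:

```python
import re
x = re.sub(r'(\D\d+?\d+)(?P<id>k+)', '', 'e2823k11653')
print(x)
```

11653

This matches a non-digit, then one or more of a digit (lazy), then one or more of a digit (captured); then one or more of a literal 'k' (captured as 'id').
Each match is replaced by ''.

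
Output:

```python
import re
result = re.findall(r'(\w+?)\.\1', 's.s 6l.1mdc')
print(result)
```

['s']

After group 1 captures some text, `\1` only succeeds where that same text appears again.
Matches: at [0:3] match 's.s', group 1 = 's'.
One capturing group, so `findall` returns just the captured substring from the one match — 1 in all.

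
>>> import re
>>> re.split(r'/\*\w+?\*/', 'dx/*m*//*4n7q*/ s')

['dx', '', ' s']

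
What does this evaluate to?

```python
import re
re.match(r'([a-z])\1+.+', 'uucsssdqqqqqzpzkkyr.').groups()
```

After group 1 captures some text, `\1` only succeeds where that same text appears again.
`re.match` won't scan ahead — the pattern has to work from the very first character.
The match spans [0:20] → 'uucsssdqqqqqzpzkkyr.'.
Captured: group 1 = 'u'.

('u',)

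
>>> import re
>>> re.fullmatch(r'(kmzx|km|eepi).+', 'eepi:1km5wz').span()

For `fullmatch`, every character of the input must be accounted for by the pattern.
The match spans [0:11] → 'eepi:1km5wz'.
Captured: group 1 = 'eepi'.

(0, 11)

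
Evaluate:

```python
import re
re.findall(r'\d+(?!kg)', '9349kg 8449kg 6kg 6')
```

['934', '844', '6']

`(?!…)`/`(?<!…)` only lets a position through if the neighbouring text does NOT match; no characters are consumed.
Walking the string: at [0:3] → '934'; at [7:10] → '844'; at [18:19] → '6'.
With no groups in the pattern, `findall` gives back each whole match — 3 here.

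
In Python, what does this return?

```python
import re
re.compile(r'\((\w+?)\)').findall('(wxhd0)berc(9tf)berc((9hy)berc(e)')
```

['wxhd0', '9tf', '9hy', 'e']

Matches: at [0:7] match '(wxhd0)', group 1 = 'wxhd0'; at [11:16] match '(9tf)', group 1 = '9tf'; at [21:26] match '(9hy)', group 1 = '9hy'; at [30:33] match '(e)', group 1 = 'e'.
One capturing group, so `findall` returns just the captured substring from each match — 4 in all.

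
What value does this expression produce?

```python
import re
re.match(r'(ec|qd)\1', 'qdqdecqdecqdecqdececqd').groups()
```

('qd',)

`\1` has to match the exact text group 1 already captured.
`re.match` won't scan ahead — the pattern has to work from the very first character.
The match spans [0:4] → 'qdqd'.
Captured: group 1 = 'qd'.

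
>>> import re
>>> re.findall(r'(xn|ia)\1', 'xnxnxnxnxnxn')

After group 1 captures some text, `\1` only succeeds where that same text appears again.
Walking the string: at [0:4] match 'xnxn', group 1 = 'xn'; at [4:8] match 'xnxn', group 1 = 'xn'; at [8:12] match 'xnxn', group 1 = 'xn'.
`findall` collects group 1 from each match (3 total).

['xn', 'xn', 'xn']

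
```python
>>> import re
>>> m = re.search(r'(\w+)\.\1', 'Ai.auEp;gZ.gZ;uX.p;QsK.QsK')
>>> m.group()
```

'gZ.gZ'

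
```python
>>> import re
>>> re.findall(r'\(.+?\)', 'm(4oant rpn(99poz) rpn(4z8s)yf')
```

['(4oant rpn(99poz)', '(4z8s)']

Scanning left to right: at [1:18] → '(4oant rpn(99poz)'; at [22:28] → '(4z8s)'.
No capturing groups, so `findall` returns the 2 full match strings.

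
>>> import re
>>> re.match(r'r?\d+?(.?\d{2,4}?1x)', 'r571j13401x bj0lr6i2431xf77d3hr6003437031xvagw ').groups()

('j13401x',)

The match spans [0:11] → 'r571j13401x'.
Captured: group 1 = 'j13401x'.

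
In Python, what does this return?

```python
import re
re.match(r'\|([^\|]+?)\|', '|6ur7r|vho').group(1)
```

'6ur7r'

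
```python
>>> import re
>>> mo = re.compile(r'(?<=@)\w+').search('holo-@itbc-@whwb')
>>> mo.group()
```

'itbc'

The lookaround is zero-width — it requires the adjacent text to match without consuming it, so the asserted text isn't part of the match.
The match spans [6:10] → 'itbc'.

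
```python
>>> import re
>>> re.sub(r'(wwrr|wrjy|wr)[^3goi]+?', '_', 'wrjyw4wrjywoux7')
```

'_4_oux7'

Alternation tries branches left to right and keeps the first one that lets the overall match succeed at that position.
Matches: at [0:5] → 'wrjyw'; at [6:11] → 'wrjyw'.
Every occurrence is swapped for '_'.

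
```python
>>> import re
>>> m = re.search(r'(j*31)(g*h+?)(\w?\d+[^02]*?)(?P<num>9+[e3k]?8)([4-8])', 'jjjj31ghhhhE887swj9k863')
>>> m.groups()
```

The pattern matches zero or more of the literal 'j', then the literal '31' (captured); then zero or more of the literal 'g', then one or more of the literal 'h' (lazy) (captured); then optionally a word character, then one or more of a digit, then zero or more of any character except [02] (lazy) (captured); then one or more of a literal '9', then optionally one of [e3k], then a literal '8' (captured as 'num'); then a character in [4-8] (captured).
`re.search` tries every starting position until one works.
The match spans [0:22] → 'jjjj31ghhhhE887swj9k86'.
Captured: group 1 = 'jjjj31', group 2 = 'ghhhh', group 3 = 'E887swj', group 4 = '9k8', group 5 = '6'.

('jjjj31', 'ghhhh', 'E887swj', '9k8', '6')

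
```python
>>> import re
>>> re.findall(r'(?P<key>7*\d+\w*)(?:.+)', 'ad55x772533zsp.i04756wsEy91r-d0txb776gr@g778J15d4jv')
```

['55x772533zsp']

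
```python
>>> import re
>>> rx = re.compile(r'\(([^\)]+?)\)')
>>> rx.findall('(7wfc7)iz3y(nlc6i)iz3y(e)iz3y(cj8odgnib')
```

Matches: at [0:7] match '(7wfc7)', group 1 = '7wfc7'; at [11:18] match '(nlc6i)', group 1 = 'nlc6i'; at [22:25] match '(e)', group 1 = 'e'.
One capturing group, so `findall` returns just the captured substring from each match — 3 in all.

['7wfc7', 'nlc6i', 'e']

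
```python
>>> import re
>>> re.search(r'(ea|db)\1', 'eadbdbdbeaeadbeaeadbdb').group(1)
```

'db'

The backreference `\1` re-matches whatever the first group consumed, character for character.
`re.search` tries every starting position until one works.
The match spans [2:6] → 'dbdb'.
Captured: group 1 = 'db'.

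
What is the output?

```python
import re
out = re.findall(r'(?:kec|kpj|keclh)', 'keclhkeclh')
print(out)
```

`|` is ordered: at each position the engine commits to the first alternative that works.
With no groups in the pattern, `findall` gives back each whole match — 2 here.

['kec', 'kec']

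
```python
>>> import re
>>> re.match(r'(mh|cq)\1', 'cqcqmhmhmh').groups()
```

The match spans [0:4] → 'cqcq'.
Captured: group 1 = 'cq'.

('cq',)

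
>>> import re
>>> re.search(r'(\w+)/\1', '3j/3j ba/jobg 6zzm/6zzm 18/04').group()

'3j/3j'

`\1` has to match the exact text group 1 already captured.
`re.search` scans for the first position where the pattern succeeds.
The match spans [0:5] → '3j/3j'.
Captured: group 1 = '3j'.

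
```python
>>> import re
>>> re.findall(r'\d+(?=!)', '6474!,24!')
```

The positive lookaround only admits positions where the adjacent text matches; those characters stay outside the span.
Scanning left to right: at [0:4] → '6474'; at [6:8] → '24'.
No capturing groups, so `findall` returns the 2 full match strings.

['6474', '24']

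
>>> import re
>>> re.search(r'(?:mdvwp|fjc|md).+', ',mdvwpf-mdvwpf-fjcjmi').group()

'mdvwpf-mdvwpf-fjcjmi'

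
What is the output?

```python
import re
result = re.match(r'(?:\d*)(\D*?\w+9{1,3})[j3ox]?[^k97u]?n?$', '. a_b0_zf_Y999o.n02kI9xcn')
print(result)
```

This matches zero or more of a digit (non-capturing group); then zero or more of a non-digit (lazy), then one or more of a word character, then 1 to 3 of a literal '9' (captured); then optionally one of [j3ox], then optionally any character except [k97u], then optionally the literal 'n'; then anchored at the end.
`re.match` only tries the pattern at the start of the string.
Here the string doesn't start with a match, so the call returns None.

None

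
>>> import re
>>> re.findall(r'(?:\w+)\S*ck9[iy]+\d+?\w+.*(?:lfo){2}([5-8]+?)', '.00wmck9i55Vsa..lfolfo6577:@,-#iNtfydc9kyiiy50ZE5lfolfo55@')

['5']

Pattern: one or more of a word character (non-capturing group); then zero or more of a non-whitespace character, then the literal 'ck9', then one or more of one of [iy]; then one or more of a digit (lazy); then one or more of a word character, then zero or more of any character, then the literal 'lfo' repeated 2 times; then one or more of a character in [5-8] (lazy) (captured).
Walking the string: at [1:56] match '00wmck9i55Vsa..lfolfo6577:@,-#iNtfydc9kyiiy50ZE5lfolfo5', group 1 = '5'.
One capturing group, so `findall` returns just the captured substring from the one match — 1 in all.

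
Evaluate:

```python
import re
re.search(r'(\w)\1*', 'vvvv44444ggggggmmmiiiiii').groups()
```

('v',)

The backreference `\1` re-matches whatever the first group consumed, character for character.
`re.search` scans for the first position where the pattern succeeds.
The match spans [0:4] → 'vvvv'.
Captured: group 1 = 'v'.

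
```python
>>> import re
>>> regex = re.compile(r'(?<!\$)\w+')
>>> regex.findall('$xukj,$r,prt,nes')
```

A negative assertion filters positions out without eating any characters.
No capturing groups, so `findall` returns the 3 full match strings.

['ukj', 'prt', 'nes']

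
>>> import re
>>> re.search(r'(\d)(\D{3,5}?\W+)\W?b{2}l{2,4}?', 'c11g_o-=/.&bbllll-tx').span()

(2, 15)

The pattern matches a digit (captured); then 3 to 5 of a non-digit (lazy), then one or more of a non-word character (captured); then optionally a non-word character, then exactly 2 of a literal 'b', then 2 to 4 of the literal 'l' (lazy).
A non-greedy quantifier consumes as few characters as it can — just enough that the remainder of the pattern still matches from where it stops; whatever follows it matches normally.
`re.search` tries every starting position until one works.
The match spans [2:15] → '1g_o-=/.&bbll'.
Captured: group 1 = '1', group 2 = 'g_o-=/.&'.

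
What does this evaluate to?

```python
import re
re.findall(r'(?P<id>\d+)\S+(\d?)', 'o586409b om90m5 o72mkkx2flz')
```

[('586409', ''), ('90', ''), ('72', '')]

Multiple groups make `findall` return tuples — one 2-tuple for each match.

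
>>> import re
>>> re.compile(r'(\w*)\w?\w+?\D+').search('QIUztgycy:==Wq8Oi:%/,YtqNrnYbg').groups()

('QIUztgyc',)

Pattern: zero or more of a word character (captured); then optionally a word character, then one or more of a word character (lazy); then one or more of a non-digit.
`re.search` scans for the first position where the pattern succeeds.
The match spans [0:14] → 'QIUztgycy:==Wq'.
Captured: group 1 = 'QIUztgyc'.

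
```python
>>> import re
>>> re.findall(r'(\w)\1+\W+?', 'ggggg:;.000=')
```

After group 1 captures some text, `\1` only succeeds where that same text appears again.
Scanning left to right: at [0:6] match 'ggggg:', group 1 = 'g'; at [8:12] match '000=', group 1 = '0'.
`findall` collects group 1 from each match (2 total).

['g', '0']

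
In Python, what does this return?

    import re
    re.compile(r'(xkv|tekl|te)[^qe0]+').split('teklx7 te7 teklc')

Branches in `(...|...)` are attempted left-to-right; the first branch that allows the whole pattern to succeed is taken.
The group in the pattern means `split` returns the separators' captures alongside the pieces.

['', 'tekl', 'e7 ', 'tekl', '']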